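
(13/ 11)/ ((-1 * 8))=-0.15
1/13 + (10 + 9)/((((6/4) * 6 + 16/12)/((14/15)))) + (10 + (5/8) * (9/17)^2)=55756131/4658680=11.97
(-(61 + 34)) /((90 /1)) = -19 /18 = -1.06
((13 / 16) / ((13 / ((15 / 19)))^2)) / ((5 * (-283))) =-45 / 21249904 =-0.00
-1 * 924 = -924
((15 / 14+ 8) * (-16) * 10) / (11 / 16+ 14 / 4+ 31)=-162560 / 3941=-41.25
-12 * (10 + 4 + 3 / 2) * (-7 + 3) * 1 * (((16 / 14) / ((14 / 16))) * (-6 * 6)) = -1714176 / 49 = -34983.18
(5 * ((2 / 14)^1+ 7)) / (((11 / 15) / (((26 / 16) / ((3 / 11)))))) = 8125 / 28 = 290.18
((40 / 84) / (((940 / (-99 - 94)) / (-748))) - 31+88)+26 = 154103 / 987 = 156.13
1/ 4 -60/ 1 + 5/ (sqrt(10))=-239/ 4 + sqrt(10)/ 2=-58.17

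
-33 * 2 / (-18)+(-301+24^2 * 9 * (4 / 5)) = 3849.87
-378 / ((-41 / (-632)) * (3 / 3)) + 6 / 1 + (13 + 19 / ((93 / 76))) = -22085677 / 3813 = -5792.20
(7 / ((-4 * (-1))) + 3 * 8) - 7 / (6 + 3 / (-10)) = 5591 / 228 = 24.52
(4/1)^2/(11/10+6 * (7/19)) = 4.83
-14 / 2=-7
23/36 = 0.64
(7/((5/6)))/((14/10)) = 6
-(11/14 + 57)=-809/14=-57.79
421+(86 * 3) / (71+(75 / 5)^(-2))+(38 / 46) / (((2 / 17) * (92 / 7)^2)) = 424.67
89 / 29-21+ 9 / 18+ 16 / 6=-2569 / 174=-14.76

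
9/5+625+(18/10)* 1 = 3143/5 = 628.60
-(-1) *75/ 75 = 1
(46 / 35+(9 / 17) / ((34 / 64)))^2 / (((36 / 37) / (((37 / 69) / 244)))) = 186986191561 / 15502909104900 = 0.01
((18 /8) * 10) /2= 45 /4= 11.25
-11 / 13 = -0.85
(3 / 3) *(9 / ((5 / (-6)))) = -54 / 5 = -10.80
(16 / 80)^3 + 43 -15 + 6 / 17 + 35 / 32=2002919 / 68000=29.45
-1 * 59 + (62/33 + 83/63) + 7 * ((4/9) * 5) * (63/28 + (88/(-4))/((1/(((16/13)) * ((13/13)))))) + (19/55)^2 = -364916372/825825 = -441.88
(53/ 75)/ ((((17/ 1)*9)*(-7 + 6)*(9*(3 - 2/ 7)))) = -371/ 1962225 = -0.00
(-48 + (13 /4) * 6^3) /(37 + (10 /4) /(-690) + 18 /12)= 180504 /10625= 16.99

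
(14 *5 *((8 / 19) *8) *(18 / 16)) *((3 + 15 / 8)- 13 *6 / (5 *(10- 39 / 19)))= 2216214 / 2869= 772.47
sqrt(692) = 2 * sqrt(173) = 26.31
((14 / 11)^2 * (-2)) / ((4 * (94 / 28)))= -1372 / 5687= -0.24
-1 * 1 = -1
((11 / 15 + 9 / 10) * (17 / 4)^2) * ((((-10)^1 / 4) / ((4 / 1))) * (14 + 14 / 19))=-495635 / 1824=-271.73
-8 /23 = -0.35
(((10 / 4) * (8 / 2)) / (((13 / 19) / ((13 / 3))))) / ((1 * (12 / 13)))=68.61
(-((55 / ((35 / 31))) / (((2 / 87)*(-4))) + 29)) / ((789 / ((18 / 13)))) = 84129 / 95732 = 0.88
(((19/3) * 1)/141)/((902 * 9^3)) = 19/278147034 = 0.00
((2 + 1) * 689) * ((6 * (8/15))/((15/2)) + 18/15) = 84058/25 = 3362.32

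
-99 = -99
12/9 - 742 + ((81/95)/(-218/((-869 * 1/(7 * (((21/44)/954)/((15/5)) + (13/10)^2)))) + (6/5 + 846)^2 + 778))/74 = -102353901332680730788/138191585960706639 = -740.67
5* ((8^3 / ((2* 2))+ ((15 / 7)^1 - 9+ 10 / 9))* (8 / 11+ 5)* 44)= 154040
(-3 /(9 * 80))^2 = 1 /57600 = 0.00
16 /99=0.16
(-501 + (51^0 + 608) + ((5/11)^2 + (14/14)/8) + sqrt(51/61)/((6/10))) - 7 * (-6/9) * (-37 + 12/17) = -3013469/49368 + 5 * sqrt(3111)/183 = -59.52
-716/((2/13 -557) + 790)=-9308/3031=-3.07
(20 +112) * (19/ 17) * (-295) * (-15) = 652817.65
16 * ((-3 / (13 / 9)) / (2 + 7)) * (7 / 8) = -42 / 13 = -3.23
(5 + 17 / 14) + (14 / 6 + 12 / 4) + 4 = 653 / 42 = 15.55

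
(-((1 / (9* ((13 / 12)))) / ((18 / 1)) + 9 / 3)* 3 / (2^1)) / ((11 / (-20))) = 10550 / 1287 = 8.20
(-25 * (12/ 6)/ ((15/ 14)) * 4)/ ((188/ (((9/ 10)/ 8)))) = -21/ 188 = -0.11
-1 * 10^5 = -100000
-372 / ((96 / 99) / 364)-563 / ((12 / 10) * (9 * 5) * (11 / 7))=-41474902 / 297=-139646.13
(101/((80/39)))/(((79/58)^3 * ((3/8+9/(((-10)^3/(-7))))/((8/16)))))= 22.24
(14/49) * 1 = 2/7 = 0.29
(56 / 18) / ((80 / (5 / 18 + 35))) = 889 / 648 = 1.37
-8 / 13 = -0.62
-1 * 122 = -122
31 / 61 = 0.51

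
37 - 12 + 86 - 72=39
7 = 7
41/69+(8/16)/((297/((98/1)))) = 5186/6831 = 0.76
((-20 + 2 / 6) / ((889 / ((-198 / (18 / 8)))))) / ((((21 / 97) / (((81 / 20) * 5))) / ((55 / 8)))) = 31161735 / 24892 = 1251.88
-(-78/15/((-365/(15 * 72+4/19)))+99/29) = -18907921/1005575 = -18.80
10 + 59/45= 509/45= 11.31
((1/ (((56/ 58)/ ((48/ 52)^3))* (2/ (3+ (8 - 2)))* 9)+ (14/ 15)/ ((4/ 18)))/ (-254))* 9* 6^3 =-344359188/ 9765665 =-35.26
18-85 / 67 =1121 / 67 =16.73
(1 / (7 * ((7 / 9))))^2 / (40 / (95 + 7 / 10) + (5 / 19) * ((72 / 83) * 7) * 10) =122244309 / 59418027200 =0.00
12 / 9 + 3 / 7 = 37 / 21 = 1.76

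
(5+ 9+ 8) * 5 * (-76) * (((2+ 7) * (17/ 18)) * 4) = -284240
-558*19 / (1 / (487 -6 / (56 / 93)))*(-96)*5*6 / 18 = 5664436560 / 7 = 809205222.86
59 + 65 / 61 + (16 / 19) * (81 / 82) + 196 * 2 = 21521232 / 47519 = 452.90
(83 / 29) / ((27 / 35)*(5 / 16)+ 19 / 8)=9296 / 8497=1.09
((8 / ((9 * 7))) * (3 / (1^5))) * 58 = 464 / 21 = 22.10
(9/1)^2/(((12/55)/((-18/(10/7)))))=-18711/4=-4677.75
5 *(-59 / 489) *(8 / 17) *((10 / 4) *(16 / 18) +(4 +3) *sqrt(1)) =-195880 / 74817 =-2.62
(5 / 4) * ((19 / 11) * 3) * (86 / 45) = 817 / 66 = 12.38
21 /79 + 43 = 3418 /79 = 43.27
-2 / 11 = -0.18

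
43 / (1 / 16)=688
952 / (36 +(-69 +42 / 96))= -15232 / 521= -29.24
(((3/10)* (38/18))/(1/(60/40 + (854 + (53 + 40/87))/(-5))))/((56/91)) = -185.24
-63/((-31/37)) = 2331/31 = 75.19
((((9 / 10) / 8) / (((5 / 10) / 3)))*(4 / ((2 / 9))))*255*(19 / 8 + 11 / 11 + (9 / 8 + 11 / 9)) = 141831 / 8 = 17728.88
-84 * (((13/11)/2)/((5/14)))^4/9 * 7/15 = -13440692356/411778125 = -32.64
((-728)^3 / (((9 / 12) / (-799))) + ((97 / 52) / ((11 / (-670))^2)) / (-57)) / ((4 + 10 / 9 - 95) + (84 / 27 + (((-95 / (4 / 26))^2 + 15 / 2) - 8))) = 1078214.45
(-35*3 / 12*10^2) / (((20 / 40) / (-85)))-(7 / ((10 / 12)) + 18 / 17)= 12642946 / 85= 148740.54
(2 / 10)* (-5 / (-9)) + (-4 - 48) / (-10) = 239 / 45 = 5.31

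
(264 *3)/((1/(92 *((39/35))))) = 2841696/35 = 81191.31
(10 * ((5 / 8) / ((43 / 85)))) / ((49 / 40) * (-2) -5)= -10625 / 6407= -1.66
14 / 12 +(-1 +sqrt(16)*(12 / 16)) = 19 / 6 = 3.17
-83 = -83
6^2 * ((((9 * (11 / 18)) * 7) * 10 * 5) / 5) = 13860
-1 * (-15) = 15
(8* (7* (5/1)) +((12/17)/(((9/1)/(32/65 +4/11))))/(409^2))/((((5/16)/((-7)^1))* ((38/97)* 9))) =-181915812739136/102263057325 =-1778.90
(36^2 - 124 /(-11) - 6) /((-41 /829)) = -11866306 /451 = -26311.10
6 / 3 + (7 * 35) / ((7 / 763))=26707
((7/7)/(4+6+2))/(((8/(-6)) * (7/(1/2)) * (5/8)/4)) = -1/35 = -0.03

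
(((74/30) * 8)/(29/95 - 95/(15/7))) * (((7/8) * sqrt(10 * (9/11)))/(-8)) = 0.14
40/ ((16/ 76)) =190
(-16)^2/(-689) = -256/689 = -0.37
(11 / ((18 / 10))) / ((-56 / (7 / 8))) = -55 / 576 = -0.10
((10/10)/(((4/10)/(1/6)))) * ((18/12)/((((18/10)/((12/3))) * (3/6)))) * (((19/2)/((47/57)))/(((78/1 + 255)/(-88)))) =-397100/46953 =-8.46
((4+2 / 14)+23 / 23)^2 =26.45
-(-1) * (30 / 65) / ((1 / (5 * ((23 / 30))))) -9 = -94 / 13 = -7.23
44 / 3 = 14.67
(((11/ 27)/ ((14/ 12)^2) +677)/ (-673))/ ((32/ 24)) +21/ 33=-0.12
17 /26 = 0.65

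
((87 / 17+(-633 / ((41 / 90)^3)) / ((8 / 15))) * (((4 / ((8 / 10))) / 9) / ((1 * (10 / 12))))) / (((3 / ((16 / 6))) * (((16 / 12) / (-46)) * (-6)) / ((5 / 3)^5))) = -1409032300850000 / 2562413859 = -549884.75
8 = 8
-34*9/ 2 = -153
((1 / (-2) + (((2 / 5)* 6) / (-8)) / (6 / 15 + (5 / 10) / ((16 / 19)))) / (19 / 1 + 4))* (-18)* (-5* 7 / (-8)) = 26775 / 9752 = 2.75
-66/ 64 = -33/ 32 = -1.03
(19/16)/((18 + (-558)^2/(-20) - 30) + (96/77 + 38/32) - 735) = -7315/100486637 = -0.00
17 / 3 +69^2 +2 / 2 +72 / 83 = 1187365 / 249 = 4768.53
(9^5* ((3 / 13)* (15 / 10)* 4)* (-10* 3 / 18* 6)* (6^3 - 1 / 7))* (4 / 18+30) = -485373332160 / 91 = -5333772880.88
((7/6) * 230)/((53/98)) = 78890/159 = 496.16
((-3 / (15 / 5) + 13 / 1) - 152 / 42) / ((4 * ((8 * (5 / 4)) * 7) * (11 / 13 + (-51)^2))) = 143 / 12430320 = 0.00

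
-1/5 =-0.20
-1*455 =-455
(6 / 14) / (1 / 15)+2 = 59 / 7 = 8.43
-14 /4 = -7 /2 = -3.50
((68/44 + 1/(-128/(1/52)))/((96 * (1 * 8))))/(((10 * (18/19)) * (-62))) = -2149679/627525550080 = -0.00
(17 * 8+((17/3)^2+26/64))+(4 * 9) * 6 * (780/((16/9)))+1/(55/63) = 1503844259/15840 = 94939.66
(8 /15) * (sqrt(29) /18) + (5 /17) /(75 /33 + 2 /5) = 275 /2499 + 4 * sqrt(29) /135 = 0.27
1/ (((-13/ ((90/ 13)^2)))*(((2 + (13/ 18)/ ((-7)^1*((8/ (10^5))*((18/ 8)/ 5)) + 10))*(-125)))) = 3644908146/ 256081584005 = 0.01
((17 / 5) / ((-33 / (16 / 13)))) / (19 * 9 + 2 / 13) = -272 / 367125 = -0.00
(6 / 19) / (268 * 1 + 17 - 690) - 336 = -861842 / 2565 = -336.00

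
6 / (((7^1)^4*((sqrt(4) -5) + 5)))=3 / 2401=0.00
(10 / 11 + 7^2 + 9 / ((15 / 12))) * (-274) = -860634 / 55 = -15647.89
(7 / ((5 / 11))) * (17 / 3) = 1309 / 15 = 87.27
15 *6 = 90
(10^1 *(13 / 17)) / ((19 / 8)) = 1040 / 323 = 3.22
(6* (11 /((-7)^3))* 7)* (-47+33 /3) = 48.49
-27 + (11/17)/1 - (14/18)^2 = -37121/1377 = -26.96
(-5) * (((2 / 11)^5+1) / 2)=-805415 / 322102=-2.50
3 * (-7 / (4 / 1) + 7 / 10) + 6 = 57 / 20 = 2.85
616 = 616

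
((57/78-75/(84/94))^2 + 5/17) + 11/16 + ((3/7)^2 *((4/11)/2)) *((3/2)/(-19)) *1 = 3258990554275/470758288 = 6922.85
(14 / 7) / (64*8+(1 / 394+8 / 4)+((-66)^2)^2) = 788 / 7476248501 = 0.00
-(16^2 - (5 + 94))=-157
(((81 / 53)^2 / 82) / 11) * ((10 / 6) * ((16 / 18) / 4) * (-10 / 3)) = -0.00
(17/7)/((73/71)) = 1207/511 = 2.36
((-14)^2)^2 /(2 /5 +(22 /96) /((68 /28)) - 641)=-156737280 /2613263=-59.98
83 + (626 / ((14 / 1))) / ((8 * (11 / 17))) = 56449 / 616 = 91.64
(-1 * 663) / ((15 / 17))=-3757 / 5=-751.40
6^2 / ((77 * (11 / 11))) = 36 / 77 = 0.47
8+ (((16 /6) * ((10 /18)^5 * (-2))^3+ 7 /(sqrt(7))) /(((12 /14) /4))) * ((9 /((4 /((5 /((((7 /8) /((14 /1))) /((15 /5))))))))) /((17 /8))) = 4958731321624088 /1166716415203011+ 20160 * sqrt(7) /17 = 3141.80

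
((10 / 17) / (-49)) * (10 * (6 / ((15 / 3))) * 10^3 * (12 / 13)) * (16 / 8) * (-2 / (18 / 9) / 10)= 288000 / 10829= 26.60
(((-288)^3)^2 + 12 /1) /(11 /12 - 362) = -6847565144260752 /4333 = -1580328904745.15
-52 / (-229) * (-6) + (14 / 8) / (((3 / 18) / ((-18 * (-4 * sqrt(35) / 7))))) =-312 / 229 + 108 * sqrt(35) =637.57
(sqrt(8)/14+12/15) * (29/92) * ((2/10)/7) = 29 * sqrt(2)/22540+29/4025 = 0.01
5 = 5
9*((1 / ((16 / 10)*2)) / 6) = 15 / 32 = 0.47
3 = 3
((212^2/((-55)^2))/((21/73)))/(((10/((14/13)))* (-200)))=-410114/14746875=-0.03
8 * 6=48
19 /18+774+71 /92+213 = 818749 /828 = 988.83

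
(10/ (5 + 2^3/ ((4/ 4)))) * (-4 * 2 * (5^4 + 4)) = -50320/ 13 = -3870.77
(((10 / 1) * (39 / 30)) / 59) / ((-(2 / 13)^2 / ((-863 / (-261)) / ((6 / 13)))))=-24648143 / 369576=-66.69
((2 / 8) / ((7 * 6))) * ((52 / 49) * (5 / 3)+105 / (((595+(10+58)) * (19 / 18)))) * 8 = 1184350 / 12962313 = 0.09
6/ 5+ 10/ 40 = 29/ 20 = 1.45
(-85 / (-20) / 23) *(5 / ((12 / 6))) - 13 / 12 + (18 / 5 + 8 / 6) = 3967 / 920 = 4.31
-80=-80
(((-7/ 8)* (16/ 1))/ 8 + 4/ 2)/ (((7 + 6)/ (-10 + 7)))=-3/ 52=-0.06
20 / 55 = 4 / 11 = 0.36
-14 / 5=-2.80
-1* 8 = -8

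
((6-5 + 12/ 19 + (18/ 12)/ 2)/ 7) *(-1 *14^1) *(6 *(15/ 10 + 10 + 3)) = -15747/ 38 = -414.39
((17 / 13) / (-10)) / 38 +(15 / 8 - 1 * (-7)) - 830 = -8112749 / 9880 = -821.13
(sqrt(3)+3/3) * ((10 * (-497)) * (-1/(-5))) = -994 * sqrt(3) - 994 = -2715.66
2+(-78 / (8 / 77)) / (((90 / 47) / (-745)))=292085.46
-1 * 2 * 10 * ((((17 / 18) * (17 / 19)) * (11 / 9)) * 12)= -127160 / 513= -247.88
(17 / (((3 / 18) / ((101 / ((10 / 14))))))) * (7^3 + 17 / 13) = 4965880.98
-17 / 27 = -0.63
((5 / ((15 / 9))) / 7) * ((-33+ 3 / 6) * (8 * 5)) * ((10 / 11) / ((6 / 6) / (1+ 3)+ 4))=-156000 / 1309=-119.17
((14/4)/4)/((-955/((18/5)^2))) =-567/47750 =-0.01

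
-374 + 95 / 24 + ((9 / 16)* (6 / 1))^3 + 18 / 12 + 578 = 247.90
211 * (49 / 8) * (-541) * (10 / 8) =-27966995 / 32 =-873968.59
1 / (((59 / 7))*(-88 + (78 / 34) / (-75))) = -2975 / 2207367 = -0.00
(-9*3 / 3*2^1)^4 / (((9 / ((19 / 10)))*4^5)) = 13851 / 640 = 21.64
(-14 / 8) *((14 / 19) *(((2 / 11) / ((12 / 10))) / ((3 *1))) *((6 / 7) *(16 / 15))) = -112 / 1881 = -0.06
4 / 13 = 0.31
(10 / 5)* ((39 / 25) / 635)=78 / 15875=0.00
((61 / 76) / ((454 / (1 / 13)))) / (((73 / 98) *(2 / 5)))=0.00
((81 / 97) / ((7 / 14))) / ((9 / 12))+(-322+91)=-22191 / 97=-228.77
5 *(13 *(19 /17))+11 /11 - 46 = 470 /17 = 27.65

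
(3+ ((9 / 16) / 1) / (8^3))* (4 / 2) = 6.00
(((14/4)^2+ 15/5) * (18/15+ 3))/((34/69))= 88389/680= 129.98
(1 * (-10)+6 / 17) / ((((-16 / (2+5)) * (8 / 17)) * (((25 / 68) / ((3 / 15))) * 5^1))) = 0.98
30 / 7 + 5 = 9.29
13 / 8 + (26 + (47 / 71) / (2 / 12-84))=7890317 / 285704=27.62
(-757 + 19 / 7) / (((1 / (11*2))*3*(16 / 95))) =-229900 / 7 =-32842.86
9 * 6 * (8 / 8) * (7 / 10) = 189 / 5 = 37.80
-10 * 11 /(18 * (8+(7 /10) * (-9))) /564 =-275 /43146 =-0.01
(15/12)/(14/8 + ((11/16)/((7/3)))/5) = 0.69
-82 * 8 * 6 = -3936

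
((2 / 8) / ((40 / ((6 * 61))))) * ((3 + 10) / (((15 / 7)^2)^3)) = 93295657 / 303750000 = 0.31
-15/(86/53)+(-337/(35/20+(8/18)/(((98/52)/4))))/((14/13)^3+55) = -64342601879/5610294366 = -11.47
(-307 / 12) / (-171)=307 / 2052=0.15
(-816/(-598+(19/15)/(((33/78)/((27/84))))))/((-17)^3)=-36960/132858791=-0.00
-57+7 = -50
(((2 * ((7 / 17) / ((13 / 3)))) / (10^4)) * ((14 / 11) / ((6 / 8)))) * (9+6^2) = 441 / 303875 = 0.00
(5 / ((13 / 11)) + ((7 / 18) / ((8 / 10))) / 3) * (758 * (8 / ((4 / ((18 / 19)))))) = 4674965 / 741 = 6308.99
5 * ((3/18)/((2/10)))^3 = 625/216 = 2.89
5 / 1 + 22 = 27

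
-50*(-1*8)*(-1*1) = -400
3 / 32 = 0.09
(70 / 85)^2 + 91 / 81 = 1.80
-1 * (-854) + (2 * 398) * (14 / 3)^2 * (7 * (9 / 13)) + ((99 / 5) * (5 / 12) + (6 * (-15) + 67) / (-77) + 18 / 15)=1699144729 / 20020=84872.36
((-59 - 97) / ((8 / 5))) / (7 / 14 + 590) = -0.17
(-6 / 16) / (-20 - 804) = 0.00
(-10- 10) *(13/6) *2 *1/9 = -260/27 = -9.63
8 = 8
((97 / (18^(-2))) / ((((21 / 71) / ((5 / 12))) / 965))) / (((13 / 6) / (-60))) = -107664471000 / 91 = -1183126054.95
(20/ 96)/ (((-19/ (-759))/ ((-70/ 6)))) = -44275/ 456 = -97.09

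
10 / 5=2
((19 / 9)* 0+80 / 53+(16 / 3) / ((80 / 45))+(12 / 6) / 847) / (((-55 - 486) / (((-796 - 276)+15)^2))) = -32326642173 / 3469433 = -9317.56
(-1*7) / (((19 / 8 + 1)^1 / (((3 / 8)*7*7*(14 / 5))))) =-4802 / 45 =-106.71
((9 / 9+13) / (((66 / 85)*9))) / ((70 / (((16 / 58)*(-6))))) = -136 / 2871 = -0.05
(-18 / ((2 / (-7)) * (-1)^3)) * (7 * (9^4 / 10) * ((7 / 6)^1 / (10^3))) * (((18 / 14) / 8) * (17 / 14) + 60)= -6502298733 / 320000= -20319.68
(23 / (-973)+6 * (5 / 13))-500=-6295609 / 12649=-497.72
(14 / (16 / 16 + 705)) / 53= 7 / 18709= 0.00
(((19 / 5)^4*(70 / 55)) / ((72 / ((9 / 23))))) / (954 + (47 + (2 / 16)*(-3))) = 1824494 / 1265790625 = 0.00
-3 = -3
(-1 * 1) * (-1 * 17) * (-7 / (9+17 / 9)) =-153 / 14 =-10.93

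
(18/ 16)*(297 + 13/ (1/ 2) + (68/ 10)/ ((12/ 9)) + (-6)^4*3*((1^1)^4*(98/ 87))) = 12287061/ 2320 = 5296.15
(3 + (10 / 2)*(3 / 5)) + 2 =8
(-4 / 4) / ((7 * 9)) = -1 / 63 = -0.02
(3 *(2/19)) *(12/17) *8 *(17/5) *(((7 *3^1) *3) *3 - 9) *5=5456.84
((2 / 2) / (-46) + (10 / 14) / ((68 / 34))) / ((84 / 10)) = 45 / 1127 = 0.04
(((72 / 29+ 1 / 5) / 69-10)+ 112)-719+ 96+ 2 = -5192206 / 10005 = -518.96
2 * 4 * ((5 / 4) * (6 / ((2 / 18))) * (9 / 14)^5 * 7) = 7971615 / 19208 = 415.02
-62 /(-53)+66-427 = -19071 /53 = -359.83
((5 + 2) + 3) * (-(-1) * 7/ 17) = 4.12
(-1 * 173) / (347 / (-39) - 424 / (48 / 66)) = 6747 / 23084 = 0.29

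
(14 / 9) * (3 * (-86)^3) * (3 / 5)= -8904784 / 5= -1780956.80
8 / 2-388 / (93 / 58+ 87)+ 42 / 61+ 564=176899166 / 313479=564.31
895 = 895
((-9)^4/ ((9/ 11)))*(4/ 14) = 16038/ 7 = 2291.14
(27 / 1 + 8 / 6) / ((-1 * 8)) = -85 / 24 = -3.54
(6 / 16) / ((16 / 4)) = 0.09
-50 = -50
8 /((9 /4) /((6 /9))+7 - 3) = 64 /59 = 1.08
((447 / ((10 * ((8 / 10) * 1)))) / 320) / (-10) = -0.02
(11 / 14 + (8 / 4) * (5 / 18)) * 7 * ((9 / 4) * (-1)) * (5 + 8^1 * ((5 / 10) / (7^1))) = -6591 / 56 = -117.70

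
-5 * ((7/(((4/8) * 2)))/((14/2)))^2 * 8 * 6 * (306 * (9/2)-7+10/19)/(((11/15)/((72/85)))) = -1349913600/3553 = -379936.28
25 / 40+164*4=5253 / 8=656.62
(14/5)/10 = 7/25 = 0.28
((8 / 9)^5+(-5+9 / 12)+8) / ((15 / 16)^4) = 5.57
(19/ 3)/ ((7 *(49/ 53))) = 1007/ 1029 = 0.98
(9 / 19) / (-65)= -9 / 1235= -0.01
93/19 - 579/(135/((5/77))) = 60782/13167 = 4.62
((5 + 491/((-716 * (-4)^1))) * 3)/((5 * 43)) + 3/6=352313/615760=0.57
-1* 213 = -213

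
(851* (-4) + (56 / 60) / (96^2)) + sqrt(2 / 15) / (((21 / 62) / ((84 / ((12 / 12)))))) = -235284473 / 69120 + 248* sqrt(30) / 15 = -3313.44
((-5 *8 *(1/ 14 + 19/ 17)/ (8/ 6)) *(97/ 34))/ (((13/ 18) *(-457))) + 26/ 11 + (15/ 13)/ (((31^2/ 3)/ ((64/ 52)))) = 4420467543449/ 1651637976989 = 2.68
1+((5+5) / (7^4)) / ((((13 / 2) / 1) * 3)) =93659 / 93639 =1.00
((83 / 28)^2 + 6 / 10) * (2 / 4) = 4.69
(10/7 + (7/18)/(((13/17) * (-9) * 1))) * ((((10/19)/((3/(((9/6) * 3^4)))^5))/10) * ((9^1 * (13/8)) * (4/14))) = 7836354231003/238336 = 32879440.08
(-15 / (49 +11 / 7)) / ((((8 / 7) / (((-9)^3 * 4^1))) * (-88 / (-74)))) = 6608385 / 10384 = 636.40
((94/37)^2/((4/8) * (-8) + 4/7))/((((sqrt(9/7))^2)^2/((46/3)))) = -17426801/998001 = -17.46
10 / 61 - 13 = -783 / 61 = -12.84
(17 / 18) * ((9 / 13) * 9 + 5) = 1241 / 117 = 10.61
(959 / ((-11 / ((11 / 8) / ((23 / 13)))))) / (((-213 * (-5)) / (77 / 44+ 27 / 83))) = -8589763 / 65058720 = -0.13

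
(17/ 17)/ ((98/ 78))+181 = 8908/ 49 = 181.80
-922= -922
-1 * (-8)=8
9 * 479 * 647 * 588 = 1640059596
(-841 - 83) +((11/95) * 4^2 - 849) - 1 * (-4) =-167879/95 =-1767.15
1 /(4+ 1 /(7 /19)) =7 /47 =0.15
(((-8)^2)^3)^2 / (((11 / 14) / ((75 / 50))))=1443109011456 / 11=131191728314.18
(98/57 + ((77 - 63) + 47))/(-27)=-3575/1539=-2.32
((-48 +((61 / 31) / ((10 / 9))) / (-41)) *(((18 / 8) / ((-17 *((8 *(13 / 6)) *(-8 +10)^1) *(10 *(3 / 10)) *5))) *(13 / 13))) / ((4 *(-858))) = -1831887 / 514142886400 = -0.00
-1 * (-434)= 434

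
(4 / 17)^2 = 16 / 289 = 0.06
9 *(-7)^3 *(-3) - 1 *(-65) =9326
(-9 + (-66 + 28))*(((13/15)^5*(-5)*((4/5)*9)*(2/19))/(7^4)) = 139606168/3849103125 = 0.04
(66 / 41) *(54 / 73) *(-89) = -317196 / 2993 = -105.98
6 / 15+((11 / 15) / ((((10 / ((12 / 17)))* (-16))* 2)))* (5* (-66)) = 127 / 136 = 0.93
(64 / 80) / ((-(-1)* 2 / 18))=7.20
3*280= 840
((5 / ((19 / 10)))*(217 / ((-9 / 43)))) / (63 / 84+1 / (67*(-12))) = -207700 / 57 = -3643.86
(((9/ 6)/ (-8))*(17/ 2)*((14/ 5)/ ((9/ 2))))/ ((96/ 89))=-10591/ 11520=-0.92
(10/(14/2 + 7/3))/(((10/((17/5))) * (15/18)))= 153/350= 0.44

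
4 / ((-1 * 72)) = -1 / 18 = -0.06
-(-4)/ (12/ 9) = 3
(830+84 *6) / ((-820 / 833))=-555611 / 410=-1355.15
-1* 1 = -1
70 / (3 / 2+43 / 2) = 70 / 23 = 3.04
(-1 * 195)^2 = 38025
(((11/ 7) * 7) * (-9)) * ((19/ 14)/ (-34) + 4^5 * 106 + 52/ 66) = -5115062703/ 476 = -10745930.05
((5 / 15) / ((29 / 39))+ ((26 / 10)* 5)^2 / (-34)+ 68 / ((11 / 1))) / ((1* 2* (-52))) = -17999 / 1127984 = -0.02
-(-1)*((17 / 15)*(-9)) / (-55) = 51 / 275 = 0.19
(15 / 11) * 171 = 2565 / 11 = 233.18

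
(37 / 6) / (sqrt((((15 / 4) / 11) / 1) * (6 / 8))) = 74 * sqrt(55) / 45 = 12.20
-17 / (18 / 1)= -17 / 18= -0.94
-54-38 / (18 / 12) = -238 / 3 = -79.33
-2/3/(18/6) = -2/9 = -0.22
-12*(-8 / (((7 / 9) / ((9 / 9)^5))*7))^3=4478976 / 117649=38.07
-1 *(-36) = 36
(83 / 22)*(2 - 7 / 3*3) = -415 / 22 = -18.86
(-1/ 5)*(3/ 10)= -3/ 50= -0.06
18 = 18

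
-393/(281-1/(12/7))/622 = -2358/1046515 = -0.00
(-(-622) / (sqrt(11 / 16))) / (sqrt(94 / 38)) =2488* sqrt(9823) / 517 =476.96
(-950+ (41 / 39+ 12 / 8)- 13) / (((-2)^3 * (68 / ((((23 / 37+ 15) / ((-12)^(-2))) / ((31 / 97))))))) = 370604505 / 29822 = 12427.22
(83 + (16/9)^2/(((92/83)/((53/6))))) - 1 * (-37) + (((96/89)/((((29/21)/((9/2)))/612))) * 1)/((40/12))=57017464984/72126045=790.53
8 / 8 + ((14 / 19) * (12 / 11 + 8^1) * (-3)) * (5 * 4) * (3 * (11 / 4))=-3314.79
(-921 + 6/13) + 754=-2165/13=-166.54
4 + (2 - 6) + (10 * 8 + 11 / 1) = 91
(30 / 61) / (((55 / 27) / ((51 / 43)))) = 8262 / 28853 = 0.29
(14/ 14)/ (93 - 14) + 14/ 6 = 556/ 237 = 2.35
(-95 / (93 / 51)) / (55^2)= -323 / 18755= -0.02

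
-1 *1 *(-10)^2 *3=-300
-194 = -194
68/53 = 1.28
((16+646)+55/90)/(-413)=-11927/7434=-1.60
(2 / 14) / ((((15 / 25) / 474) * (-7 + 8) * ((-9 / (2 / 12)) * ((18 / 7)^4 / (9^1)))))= -135485 / 314928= -0.43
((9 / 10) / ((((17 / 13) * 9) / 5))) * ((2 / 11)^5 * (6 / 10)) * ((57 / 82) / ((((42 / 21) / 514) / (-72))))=-329075136 / 561262735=-0.59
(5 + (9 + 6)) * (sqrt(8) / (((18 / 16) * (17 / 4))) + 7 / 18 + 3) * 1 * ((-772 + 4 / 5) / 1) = -470432 / 9-987136 * sqrt(2) / 153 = -61394.54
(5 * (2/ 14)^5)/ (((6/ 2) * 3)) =5/ 151263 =0.00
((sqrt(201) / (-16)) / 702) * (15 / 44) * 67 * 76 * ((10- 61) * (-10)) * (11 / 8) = -541025 * sqrt(201) / 4992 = -1536.53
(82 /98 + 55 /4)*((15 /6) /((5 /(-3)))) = -21.88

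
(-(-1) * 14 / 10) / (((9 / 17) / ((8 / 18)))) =1.18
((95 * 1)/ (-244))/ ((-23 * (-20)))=-19/ 22448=-0.00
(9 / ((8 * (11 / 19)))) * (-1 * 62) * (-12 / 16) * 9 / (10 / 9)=1288143 / 1760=731.90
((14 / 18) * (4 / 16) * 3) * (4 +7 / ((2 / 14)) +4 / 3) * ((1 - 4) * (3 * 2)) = -1141 / 2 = -570.50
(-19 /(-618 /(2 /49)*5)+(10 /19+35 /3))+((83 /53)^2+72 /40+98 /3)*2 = 347606169142 /4040451555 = 86.03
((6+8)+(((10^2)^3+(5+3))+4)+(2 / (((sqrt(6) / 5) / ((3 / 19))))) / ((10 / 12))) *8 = 48 *sqrt(6) / 19+8000208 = 8000214.19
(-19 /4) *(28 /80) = -133 /80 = -1.66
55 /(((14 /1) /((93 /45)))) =8.12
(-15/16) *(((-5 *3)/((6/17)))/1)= 1275/32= 39.84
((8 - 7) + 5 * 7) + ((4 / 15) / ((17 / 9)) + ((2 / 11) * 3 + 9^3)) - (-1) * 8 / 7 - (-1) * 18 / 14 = 5027314 / 6545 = 768.12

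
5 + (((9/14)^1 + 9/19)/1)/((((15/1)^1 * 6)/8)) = 5.10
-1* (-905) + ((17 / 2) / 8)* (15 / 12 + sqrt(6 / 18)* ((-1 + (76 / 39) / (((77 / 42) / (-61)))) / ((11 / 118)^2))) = 58005 / 64- 557151455* sqrt(3) / 207636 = -3741.30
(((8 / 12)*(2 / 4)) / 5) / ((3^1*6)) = 1 / 270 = 0.00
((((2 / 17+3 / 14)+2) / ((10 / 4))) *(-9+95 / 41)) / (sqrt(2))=-15207 *sqrt(2) / 4879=-4.41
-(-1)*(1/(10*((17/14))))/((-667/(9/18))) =-7/113390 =-0.00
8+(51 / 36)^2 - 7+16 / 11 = 7067 / 1584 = 4.46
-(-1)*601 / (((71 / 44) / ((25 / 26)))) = 330550 / 923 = 358.13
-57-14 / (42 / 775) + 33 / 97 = -91663 / 291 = -314.99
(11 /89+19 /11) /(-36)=-151 /2937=-0.05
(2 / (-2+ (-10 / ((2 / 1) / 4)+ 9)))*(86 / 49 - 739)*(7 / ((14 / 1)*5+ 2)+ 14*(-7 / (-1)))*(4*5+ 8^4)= 1786056125 / 39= 45796310.90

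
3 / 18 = 1 / 6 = 0.17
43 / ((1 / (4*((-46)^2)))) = 363952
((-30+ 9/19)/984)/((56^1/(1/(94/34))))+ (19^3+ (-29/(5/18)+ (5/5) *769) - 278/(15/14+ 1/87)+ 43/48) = 2358583927196809/324525915840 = 7267.78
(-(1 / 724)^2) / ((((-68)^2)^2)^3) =-1 / 5123704620218429190675890176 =-0.00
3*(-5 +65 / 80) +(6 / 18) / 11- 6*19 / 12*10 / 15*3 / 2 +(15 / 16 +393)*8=1652359 / 528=3129.47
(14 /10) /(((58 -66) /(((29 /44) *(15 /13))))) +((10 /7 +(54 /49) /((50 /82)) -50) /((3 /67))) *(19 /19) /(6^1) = -8788428881 /50450400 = -174.20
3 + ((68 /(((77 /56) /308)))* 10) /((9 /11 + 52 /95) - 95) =-1623.75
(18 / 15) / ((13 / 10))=12 / 13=0.92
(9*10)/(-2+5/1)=30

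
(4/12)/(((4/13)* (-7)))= -13/84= -0.15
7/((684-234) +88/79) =553/35638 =0.02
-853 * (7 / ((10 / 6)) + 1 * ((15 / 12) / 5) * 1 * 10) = -57151 / 10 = -5715.10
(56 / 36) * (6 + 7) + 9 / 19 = 3539 / 171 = 20.70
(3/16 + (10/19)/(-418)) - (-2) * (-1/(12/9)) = -83471/63536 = -1.31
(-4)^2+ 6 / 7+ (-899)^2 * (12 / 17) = 67890890 / 119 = 570511.68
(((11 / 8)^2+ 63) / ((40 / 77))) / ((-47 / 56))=-2238467 / 15040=-148.83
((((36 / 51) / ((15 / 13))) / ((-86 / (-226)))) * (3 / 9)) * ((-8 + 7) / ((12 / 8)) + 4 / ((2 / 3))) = 94016 / 32895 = 2.86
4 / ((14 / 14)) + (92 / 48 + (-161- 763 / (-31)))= -48535 / 372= -130.47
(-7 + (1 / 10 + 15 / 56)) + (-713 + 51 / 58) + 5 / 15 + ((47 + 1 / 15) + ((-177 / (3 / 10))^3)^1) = -333536586277 / 1624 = -205379671.35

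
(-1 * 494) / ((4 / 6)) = -741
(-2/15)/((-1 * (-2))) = -0.07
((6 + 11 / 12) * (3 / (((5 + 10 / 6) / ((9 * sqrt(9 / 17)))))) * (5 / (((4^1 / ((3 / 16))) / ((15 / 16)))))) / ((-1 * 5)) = -60507 * sqrt(17) / 278528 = -0.90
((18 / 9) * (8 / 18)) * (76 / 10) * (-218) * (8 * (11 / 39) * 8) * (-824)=38444122112 / 1755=21905482.68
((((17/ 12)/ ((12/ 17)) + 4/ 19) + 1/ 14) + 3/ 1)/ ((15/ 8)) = 101293/ 35910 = 2.82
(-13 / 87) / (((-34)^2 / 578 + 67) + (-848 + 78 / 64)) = 0.00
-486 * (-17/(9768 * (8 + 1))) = 153/1628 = 0.09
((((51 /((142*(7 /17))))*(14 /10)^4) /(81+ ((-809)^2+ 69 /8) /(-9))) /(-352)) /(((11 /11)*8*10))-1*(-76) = 17739252872382347 /233411222000000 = 76.00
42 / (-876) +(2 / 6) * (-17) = -2503 / 438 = -5.71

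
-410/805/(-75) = 82/12075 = 0.01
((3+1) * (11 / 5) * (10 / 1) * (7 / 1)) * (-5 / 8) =-385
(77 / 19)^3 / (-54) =-456533 / 370386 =-1.23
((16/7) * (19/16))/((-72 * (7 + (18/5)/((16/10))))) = -19/4662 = -0.00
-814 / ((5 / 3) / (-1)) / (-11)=-222 / 5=-44.40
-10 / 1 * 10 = -100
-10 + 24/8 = -7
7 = 7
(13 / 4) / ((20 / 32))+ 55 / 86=2511 / 430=5.84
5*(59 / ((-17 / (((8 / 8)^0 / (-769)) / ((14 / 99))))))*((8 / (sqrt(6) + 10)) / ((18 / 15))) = 486750 / 4301017 - 48675*sqrt(6) / 4301017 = 0.09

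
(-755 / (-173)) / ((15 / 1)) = 151 / 519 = 0.29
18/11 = 1.64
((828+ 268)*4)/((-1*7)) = -626.29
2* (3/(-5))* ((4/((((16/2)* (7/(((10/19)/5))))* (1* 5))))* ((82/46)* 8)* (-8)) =15744/76475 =0.21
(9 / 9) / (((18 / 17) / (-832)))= -7072 / 9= -785.78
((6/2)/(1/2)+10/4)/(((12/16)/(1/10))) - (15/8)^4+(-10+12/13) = -16216579/798720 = -20.30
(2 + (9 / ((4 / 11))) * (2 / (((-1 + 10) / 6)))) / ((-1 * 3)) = -35 / 3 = -11.67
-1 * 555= -555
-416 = -416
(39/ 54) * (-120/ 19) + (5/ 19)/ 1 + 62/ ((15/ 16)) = 17623/ 285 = 61.84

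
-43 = -43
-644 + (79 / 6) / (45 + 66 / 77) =-1239791 / 1926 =-643.71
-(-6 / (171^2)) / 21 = 2 / 204687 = 0.00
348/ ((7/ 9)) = 3132/ 7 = 447.43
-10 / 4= -5 / 2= -2.50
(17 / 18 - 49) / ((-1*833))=865 / 14994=0.06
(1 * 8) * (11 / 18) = 44 / 9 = 4.89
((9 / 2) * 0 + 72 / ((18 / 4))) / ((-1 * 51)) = -0.31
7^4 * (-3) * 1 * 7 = -50421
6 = 6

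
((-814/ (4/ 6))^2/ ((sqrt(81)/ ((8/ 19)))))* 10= 13251920/ 19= 697469.47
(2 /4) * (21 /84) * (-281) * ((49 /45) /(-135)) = 13769 /48600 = 0.28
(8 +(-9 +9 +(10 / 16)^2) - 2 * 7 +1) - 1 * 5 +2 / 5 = -2947 / 320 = -9.21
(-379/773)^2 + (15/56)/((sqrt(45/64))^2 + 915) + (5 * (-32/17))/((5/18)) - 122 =-43238959940653/277810950557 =-155.64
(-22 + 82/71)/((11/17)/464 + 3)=-2334848/336185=-6.95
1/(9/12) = 4/3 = 1.33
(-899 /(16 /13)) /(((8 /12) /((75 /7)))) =-2629575 /224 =-11739.17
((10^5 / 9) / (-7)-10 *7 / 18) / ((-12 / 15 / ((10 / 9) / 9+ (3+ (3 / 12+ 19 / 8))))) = 622354375 / 54432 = 11433.61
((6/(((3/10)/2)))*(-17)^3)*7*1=-1375640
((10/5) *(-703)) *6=-8436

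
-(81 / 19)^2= -6561 / 361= -18.17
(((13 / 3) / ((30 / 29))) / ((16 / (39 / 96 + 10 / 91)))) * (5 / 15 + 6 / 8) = 62959 / 430080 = 0.15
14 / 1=14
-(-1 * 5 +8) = -3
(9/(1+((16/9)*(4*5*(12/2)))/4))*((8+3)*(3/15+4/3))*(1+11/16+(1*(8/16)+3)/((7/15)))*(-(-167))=55898073/13040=4286.66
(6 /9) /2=1 /3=0.33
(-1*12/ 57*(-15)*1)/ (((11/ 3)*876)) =15/ 15257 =0.00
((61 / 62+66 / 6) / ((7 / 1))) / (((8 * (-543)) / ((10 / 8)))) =-3715 / 7541184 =-0.00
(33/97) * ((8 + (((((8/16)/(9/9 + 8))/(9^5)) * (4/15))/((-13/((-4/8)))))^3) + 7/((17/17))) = 183633938218142998958604386/35984832337696708886837625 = 5.10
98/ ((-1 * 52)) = -49/ 26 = -1.88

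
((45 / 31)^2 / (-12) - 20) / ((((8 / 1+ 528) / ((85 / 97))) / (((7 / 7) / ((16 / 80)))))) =-32960875 / 199857248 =-0.16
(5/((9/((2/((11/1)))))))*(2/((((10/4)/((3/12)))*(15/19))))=38/1485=0.03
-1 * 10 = -10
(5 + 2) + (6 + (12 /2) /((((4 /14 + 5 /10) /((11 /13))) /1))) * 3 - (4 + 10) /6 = 1640 /39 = 42.05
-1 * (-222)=222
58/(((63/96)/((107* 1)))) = 198592/21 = 9456.76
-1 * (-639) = 639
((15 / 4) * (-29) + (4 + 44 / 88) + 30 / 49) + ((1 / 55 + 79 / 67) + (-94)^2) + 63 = 6353403087 / 722260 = 8796.56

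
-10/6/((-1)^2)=-5/3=-1.67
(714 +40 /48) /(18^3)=4289 /34992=0.12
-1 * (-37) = 37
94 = 94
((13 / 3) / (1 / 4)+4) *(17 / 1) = 1088 / 3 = 362.67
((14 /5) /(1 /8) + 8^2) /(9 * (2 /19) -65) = -8208 /6085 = -1.35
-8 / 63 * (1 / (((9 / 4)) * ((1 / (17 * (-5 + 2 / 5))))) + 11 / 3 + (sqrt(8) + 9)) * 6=2272 / 135 - 32 * sqrt(2) / 21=14.67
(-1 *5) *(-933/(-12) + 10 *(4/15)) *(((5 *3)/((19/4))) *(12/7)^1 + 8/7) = -1051850/399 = -2636.22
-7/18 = -0.39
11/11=1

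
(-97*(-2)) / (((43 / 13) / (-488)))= -1230736 / 43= -28621.77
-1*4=-4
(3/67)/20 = 3/1340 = 0.00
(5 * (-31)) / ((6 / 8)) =-620 / 3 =-206.67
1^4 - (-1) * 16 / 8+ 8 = 11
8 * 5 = 40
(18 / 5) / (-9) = -2 / 5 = -0.40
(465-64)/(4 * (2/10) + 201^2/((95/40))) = 38095/1616116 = 0.02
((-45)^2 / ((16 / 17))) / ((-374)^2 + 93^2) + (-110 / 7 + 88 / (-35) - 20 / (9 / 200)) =-13853217797 / 29942640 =-462.66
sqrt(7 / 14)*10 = 5*sqrt(2) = 7.07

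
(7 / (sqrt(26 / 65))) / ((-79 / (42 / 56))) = -21 * sqrt(10) / 632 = -0.11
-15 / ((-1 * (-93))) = -5 / 31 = -0.16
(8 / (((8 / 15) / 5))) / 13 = 75 / 13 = 5.77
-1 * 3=-3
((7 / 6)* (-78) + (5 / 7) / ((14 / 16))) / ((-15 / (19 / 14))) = 27987 / 3430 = 8.16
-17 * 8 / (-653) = 136 / 653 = 0.21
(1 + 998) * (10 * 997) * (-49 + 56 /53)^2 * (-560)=-36012892417840800 /2809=-12820538418597.65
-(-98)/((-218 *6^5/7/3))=-343/282528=-0.00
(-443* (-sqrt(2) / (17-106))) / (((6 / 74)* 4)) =-16391* sqrt(2) / 1068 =-21.70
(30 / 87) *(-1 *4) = -40 / 29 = -1.38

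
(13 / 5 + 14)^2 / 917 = 6889 / 22925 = 0.30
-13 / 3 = -4.33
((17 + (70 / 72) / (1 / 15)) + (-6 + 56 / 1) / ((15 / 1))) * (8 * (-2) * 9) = -5028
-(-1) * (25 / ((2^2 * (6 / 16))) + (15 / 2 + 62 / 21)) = 1139 / 42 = 27.12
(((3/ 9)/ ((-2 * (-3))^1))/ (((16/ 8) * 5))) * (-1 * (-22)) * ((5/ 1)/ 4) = 11/ 72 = 0.15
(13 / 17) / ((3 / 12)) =52 / 17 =3.06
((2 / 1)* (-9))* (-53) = 954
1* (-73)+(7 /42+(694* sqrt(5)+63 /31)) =-13169 /186+694* sqrt(5) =1481.03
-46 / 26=-23 / 13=-1.77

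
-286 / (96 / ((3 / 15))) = -0.60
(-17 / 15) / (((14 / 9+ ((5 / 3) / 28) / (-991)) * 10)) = -707574 / 9711425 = -0.07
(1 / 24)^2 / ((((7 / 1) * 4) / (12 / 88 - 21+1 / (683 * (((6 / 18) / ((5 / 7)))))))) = -731383 / 565458432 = -0.00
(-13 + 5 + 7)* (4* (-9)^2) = -324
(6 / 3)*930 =1860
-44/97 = -0.45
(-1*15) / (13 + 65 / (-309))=-4635 / 3952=-1.17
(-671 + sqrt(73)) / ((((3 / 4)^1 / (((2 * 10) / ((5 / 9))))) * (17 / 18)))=-579744 / 17 + 864 * sqrt(73) / 17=-33668.35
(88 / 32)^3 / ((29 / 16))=1331 / 116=11.47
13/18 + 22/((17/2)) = 3.31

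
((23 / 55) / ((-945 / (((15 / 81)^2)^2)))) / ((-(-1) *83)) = -575 / 91703864637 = -0.00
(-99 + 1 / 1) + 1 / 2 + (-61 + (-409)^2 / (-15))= -339317 / 30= -11310.57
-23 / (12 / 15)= -115 / 4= -28.75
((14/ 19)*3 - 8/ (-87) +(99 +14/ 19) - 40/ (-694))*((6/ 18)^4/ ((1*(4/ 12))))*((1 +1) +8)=585618970/ 15486957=37.81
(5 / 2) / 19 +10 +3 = 499 / 38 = 13.13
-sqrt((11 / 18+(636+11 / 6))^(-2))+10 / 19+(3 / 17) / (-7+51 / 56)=18456653 / 37228334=0.50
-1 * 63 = -63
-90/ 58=-1.55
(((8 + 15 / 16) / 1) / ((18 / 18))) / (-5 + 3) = -143 / 32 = -4.47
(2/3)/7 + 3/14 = 13/42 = 0.31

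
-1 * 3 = -3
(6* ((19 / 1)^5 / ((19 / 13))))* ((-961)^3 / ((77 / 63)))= -81193577782543902 / 11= -7381234343867627.45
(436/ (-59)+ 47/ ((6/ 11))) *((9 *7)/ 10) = 585627/ 1180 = 496.29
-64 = -64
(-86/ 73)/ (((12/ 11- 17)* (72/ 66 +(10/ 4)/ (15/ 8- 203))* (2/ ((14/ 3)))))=8371627/ 52253400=0.16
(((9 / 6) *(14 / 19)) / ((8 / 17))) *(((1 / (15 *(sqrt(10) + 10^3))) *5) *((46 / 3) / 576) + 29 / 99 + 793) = 67288972656227 / 36114838848- 2737 *sqrt(10) / 131326686720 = 1863.19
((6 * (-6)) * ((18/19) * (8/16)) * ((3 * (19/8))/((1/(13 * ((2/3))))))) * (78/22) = -41067/11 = -3733.36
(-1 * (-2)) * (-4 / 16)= -1 / 2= -0.50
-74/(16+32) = -37/24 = -1.54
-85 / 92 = -0.92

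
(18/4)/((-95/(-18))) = 81/95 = 0.85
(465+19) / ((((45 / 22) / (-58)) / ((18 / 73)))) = -1235168 / 365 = -3384.02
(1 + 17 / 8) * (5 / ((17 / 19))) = 2375 / 136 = 17.46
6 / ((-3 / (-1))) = 2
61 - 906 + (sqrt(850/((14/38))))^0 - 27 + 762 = -109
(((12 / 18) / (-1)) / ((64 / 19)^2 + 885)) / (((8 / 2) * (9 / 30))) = -1805 / 2912229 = -0.00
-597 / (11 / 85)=-50745 / 11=-4613.18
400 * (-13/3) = -5200/3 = -1733.33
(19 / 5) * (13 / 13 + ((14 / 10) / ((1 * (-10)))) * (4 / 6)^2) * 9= 4009 / 125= 32.07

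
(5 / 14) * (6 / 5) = 0.43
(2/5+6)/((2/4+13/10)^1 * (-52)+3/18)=-192/2803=-0.07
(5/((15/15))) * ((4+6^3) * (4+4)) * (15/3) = 44000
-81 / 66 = -1.23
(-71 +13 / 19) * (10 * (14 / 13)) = -757.25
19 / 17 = 1.12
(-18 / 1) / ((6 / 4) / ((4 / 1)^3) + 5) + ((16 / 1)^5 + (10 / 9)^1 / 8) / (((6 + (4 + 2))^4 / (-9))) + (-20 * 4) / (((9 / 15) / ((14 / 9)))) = -35525201039 / 53332992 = -666.10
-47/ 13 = -3.62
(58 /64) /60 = 29 /1920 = 0.02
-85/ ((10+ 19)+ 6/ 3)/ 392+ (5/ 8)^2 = 37295/ 97216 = 0.38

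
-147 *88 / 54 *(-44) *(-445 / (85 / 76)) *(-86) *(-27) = -165548304768 / 17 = -9738135574.59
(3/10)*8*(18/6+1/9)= 112/15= 7.47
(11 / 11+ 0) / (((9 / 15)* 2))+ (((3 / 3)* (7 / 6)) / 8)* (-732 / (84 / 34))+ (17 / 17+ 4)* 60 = 257.62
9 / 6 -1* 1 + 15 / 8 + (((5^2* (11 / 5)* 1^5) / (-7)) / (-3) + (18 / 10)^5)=12542107 / 525000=23.89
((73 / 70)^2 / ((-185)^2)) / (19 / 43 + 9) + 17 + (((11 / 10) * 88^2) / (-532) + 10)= 14214669496793 / 1293657085000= 10.99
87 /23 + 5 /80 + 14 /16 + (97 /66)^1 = 75169 /12144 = 6.19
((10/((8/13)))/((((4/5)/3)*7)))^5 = 881095693359375/17623416832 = 49995.74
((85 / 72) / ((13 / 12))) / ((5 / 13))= 2.83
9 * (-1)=-9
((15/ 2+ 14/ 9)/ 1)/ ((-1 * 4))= -163/ 72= -2.26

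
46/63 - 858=-54008/63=-857.27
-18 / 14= -9 / 7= -1.29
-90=-90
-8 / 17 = -0.47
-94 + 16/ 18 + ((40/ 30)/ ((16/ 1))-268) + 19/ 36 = -721/ 2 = -360.50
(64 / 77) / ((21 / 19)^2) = 23104 / 33957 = 0.68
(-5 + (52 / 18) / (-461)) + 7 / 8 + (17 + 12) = 825443 / 33192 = 24.87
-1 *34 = -34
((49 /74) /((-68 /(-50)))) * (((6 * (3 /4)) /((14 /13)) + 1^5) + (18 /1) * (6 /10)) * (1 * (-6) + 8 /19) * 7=-29047445 /95608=-303.82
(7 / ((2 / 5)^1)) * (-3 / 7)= -15 / 2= -7.50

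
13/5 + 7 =48/5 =9.60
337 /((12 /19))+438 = 11659 /12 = 971.58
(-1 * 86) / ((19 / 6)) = -516 / 19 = -27.16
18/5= 3.60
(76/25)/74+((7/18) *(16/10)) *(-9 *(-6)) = 31118/925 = 33.64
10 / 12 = 5 / 6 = 0.83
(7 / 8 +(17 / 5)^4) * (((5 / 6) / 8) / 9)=24909 / 16000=1.56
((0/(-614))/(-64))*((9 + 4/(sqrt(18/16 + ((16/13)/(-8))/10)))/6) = 0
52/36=13/9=1.44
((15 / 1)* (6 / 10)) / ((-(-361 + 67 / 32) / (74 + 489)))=162144 / 11485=14.12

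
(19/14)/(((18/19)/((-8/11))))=-1.04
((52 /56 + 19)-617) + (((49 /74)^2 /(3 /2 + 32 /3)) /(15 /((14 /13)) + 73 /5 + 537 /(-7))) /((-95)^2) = -5085974530356389 /8518201150270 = -597.07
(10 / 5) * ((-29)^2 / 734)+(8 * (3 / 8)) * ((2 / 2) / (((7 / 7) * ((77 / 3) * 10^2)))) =6479003 / 2825900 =2.29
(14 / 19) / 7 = 2 / 19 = 0.11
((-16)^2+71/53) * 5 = 68195/53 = 1286.70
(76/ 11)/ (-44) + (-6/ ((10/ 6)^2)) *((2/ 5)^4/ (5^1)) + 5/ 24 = 9131569/ 226875000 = 0.04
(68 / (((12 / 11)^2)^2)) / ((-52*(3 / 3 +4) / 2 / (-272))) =4231249 / 42120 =100.46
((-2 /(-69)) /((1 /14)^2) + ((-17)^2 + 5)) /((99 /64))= 1323392 /6831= 193.73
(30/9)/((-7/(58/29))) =-20/21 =-0.95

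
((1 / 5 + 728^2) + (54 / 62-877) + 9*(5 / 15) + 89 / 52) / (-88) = -4264649027 / 709280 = -6012.65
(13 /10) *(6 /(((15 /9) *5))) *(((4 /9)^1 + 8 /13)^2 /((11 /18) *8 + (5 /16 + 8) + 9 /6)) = 246016 /3440125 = 0.07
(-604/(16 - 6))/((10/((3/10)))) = -453/250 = -1.81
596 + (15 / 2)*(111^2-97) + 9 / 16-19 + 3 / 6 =1476129 / 16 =92258.06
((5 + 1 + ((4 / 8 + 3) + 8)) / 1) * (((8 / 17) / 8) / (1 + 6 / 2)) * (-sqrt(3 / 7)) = -5 * sqrt(21) / 136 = -0.17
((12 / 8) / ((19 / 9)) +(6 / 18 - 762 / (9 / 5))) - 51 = -17985 / 38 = -473.29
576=576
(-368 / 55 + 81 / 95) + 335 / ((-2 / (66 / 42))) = -3936239 / 14630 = -269.05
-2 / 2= -1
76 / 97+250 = 24326 / 97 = 250.78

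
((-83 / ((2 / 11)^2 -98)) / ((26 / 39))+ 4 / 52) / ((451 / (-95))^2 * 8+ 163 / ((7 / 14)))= 0.00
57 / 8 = 7.12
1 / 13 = 0.08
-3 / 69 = -1 / 23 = -0.04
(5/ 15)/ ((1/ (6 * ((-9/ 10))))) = -9/ 5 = -1.80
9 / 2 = 4.50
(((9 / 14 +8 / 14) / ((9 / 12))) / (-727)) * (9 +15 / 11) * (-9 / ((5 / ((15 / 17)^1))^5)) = 166212 / 4675422059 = 0.00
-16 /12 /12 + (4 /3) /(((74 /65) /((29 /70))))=872 /2331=0.37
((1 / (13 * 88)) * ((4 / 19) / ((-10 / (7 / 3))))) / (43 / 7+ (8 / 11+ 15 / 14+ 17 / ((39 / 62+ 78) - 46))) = -119 / 23452650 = -0.00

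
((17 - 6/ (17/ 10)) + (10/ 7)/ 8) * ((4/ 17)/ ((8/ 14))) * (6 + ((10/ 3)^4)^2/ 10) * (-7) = -228290163157/ 3792258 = -60199.01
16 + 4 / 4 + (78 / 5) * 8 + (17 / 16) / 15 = 34049 / 240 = 141.87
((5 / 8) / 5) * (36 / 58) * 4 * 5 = 45 / 29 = 1.55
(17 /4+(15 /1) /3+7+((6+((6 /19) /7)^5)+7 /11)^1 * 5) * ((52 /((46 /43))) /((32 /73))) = 5481.42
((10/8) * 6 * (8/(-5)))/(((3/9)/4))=-144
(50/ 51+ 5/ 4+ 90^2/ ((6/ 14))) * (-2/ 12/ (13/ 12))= -2908.04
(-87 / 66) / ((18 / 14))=-203 / 198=-1.03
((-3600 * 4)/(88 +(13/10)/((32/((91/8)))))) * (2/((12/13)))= -79872000/226463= -352.69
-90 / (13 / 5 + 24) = -450 / 133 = -3.38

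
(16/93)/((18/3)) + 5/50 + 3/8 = 5621/11160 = 0.50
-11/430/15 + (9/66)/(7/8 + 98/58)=434521/8443050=0.05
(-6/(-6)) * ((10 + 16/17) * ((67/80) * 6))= 18693/340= 54.98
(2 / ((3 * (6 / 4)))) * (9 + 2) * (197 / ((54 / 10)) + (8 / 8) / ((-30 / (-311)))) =278278 / 1215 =229.04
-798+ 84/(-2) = -840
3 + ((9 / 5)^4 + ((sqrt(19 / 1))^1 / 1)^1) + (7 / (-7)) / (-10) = sqrt(19) + 16997 / 1250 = 17.96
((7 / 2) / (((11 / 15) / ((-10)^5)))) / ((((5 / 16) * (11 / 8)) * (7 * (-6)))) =3200000 / 121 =26446.28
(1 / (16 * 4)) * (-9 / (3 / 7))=-21 / 64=-0.33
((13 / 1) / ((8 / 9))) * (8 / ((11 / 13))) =1521 / 11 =138.27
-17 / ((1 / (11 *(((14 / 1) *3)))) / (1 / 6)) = -1309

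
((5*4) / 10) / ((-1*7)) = -2 / 7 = -0.29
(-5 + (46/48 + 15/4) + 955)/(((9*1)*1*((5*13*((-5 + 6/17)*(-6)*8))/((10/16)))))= 389521/85183488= 0.00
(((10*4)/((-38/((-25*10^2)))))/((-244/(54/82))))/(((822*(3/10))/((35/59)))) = -6562500/384096077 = -0.02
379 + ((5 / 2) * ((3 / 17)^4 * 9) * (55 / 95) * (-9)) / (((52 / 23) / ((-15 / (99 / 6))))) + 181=46214271455 / 82518748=560.05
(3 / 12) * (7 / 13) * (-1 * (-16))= 28 / 13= 2.15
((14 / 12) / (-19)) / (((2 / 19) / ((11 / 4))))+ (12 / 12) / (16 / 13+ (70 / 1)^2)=-1226377 / 764592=-1.60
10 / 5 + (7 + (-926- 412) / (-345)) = 1481 / 115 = 12.88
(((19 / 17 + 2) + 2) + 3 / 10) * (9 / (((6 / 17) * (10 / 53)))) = 146439 / 200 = 732.20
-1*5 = -5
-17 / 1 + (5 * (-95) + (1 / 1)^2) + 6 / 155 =-76099 / 155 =-490.96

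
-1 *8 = -8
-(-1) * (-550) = -550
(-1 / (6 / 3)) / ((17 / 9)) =-9 / 34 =-0.26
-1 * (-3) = 3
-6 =-6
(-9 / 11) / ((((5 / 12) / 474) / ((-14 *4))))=52122.76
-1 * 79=-79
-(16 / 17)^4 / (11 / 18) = -1179648 / 918731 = -1.28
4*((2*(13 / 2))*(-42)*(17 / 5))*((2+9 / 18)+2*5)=-92820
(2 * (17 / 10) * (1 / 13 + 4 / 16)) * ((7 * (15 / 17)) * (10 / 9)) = 595 / 78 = 7.63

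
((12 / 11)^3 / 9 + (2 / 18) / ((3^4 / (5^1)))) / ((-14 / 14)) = -146623 / 970299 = -0.15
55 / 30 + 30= 31.83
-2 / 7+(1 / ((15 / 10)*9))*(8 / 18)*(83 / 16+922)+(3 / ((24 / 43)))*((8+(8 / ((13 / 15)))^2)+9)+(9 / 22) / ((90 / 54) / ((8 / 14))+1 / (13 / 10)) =2810822477893 / 4848643800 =579.71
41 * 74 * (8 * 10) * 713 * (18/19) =3115068480/19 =163950972.63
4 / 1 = 4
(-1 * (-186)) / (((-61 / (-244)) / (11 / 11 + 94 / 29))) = 91512 / 29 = 3155.59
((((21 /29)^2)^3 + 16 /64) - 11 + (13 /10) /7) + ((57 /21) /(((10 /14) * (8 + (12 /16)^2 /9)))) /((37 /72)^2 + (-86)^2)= -286128442251367886661 /27459452658609414772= -10.42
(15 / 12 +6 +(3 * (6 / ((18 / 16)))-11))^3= 117649 / 64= 1838.27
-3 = -3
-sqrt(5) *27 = -27 *sqrt(5) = -60.37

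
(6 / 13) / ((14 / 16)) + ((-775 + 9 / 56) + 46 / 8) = -559513 / 728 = -768.56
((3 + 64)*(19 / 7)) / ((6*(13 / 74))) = 47101 / 273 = 172.53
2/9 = 0.22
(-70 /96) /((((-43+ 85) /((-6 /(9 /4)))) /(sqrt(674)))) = 5 *sqrt(674) /108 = 1.20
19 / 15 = 1.27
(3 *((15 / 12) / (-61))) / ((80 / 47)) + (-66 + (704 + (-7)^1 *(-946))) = 28342899 / 3904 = 7259.96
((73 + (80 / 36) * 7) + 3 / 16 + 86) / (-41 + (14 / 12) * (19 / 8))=-25163 / 5505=-4.57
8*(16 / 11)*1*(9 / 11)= 1152 / 121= 9.52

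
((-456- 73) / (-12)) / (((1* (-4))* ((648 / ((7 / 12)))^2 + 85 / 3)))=-25921 / 2902443088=-0.00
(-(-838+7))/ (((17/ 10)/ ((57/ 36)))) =26315/ 34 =773.97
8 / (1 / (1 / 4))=2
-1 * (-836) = 836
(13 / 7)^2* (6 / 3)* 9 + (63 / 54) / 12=219367 / 3528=62.18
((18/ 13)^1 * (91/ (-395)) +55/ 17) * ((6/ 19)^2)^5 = 1184109124608/ 41170109921133715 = 0.00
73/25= 2.92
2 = 2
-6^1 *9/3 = -18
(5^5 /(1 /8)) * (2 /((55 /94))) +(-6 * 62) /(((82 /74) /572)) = -48063088 /451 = -106570.04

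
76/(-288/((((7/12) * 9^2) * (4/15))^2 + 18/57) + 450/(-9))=-957106/652475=-1.47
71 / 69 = 1.03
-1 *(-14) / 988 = 0.01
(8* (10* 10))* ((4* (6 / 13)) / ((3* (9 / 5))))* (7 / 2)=112000 / 117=957.26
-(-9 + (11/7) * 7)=-2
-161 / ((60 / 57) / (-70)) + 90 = 21593 / 2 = 10796.50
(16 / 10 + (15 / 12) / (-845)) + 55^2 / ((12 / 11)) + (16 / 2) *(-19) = 6648076 / 2535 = 2622.52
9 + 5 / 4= 41 / 4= 10.25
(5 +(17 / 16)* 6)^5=6240321451 / 32768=190439.50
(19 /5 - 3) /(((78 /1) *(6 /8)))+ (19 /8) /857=65963 /4010760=0.02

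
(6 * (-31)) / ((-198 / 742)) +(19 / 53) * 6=1222868 / 1749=699.18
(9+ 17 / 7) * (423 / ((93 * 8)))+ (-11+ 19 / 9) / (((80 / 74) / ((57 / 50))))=-46801 / 16275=-2.88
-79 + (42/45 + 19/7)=-7912/105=-75.35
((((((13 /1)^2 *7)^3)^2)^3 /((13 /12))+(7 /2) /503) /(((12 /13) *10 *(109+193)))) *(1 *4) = 248602006787207722076363420995477816384567131537221039230339 /9114360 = 27275859938296021012595880000000000000000000000000000.00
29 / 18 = 1.61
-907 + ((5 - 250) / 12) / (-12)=-130363 / 144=-905.30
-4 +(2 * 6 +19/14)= 131/14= 9.36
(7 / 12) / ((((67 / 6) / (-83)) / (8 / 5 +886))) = -1289239 / 335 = -3848.47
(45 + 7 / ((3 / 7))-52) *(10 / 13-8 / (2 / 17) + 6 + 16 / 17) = -373072 / 663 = -562.70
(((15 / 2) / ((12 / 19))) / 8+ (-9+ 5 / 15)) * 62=-42749 / 96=-445.30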